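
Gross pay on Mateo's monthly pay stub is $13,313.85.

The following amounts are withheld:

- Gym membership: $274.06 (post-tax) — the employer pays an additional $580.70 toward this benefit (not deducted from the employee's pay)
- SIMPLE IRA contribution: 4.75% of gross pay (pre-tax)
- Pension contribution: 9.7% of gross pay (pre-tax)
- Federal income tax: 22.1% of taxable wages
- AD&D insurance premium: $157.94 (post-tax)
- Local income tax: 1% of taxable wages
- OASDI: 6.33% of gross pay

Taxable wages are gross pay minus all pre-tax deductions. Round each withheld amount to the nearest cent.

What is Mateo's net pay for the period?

$7,484.14

Pension contribution: $13,313.85 × 0.097 = $1,291.44
SIMPLE IRA contribution: $13,313.85 × 0.0475 = $632.41
Pre-tax total = $1,291.44 + $632.41 = $1,923.85
Taxable wages = $13,313.85 − $1,923.85 = $11,390.00
Federal income tax: $11,390.00 × 0.221 = $2,517.19
Local income tax: $11,390.00 × 0.01 = $113.90
OASDI: $13,313.85 × 0.0633 = $842.77
Gym membership: $274.06
AD&D insurance premium: $157.94
(Employer's $580.70 toward gym membership is not withheld from the employee.)
Total deductions = $1,291.44 + $632.41 + $2,517.19 + $113.90 + $842.77 + $274.06 + $157.94 = $5,829.71
Net pay = $13,313.85 − $5,829.71 = $7,484.14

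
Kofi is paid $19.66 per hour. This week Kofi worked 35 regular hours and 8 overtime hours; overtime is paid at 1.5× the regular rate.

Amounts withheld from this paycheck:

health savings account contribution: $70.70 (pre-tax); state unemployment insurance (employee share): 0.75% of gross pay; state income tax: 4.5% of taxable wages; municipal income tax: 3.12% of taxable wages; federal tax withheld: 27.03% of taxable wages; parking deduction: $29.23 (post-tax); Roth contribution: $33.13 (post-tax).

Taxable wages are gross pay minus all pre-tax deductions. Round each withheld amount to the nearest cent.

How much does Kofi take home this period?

$488.36

Regular pay: 35 × $19.66 = $688.10
Overtime pay: 8 × $19.66 × 1.5 = $235.92
Gross pay = $688.10 + $235.92 = $924.02
Health savings account contribution: $70.70
Taxable wages = $924.02 − $70.70 = $853.32
State income tax: $853.32 × 0.045 = $38.40
Municipal income tax: $853.32 × 0.0312 = $26.62
Federal tax withheld: $853.32 × 0.2703 = $230.65
State unemployment insurance (employee share): $924.02 × 0.0075 = $6.93
Parking deduction: $29.23
Roth contribution: $33.13
Total deductions = $70.70 + $38.40 + $26.62 + $230.65 + $6.93 + $29.23 + $33.13 = $435.66
Net pay = $924.02 − $435.66 = $488.36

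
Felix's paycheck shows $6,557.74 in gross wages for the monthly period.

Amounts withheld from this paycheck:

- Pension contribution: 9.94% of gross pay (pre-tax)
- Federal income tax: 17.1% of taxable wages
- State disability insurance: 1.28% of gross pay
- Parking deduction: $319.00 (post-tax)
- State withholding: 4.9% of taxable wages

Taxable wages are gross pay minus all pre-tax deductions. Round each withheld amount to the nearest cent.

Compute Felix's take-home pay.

$4,203.66

Pension contribution: $6,557.74 × 0.0994 = $651.84
Taxable wages = $6,557.74 − $651.84 = $5,905.90
State withholding: $5,905.90 × 0.049 = $289.39
Federal income tax: $5,905.90 × 0.171 = $1,009.91
State disability insurance: $6,557.74 × 0.0128 = $83.94
Parking deduction: $319.00
Total deductions = $651.84 + $289.39 + $1,009.91 + $83.94 + $319.00 = $2,354.08
Net pay = $6,557.74 − $2,354.08 = $4,203.66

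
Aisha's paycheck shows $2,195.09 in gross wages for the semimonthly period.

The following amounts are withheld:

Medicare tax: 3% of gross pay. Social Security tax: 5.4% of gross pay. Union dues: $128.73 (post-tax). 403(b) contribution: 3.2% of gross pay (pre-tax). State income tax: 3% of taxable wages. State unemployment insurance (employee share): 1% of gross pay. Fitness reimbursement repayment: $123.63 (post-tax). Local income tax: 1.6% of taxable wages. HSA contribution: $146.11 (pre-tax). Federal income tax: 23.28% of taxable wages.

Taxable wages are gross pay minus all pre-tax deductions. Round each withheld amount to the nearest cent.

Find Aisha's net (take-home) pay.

$968.38

403(b) contribution: $2,195.09 × 0.032 = $70.24
HSA contribution: $146.11
Pre-tax total = $70.24 + $146.11 = $216.35
Taxable wages = $2,195.09 − $216.35 = $1,978.74
State income tax: $1,978.74 × 0.03 = $59.36
Local income tax: $1,978.74 × 0.016 = $31.66
Federal income tax: $1,978.74 × 0.2328 = $460.65
State unemployment insurance (employee share): $2,195.09 × 0.01 = $21.95
Social Security tax: $2,195.09 × 0.054 = $118.53
Medicare tax: $2,195.09 × 0.03 = $65.85
Union dues: $128.73
Fitness reimbursement repayment: $123.63
Total deductions = $70.24 + $146.11 + $59.36 + $31.66 + $460.65 + $21.95 + $118.53 + $65.85 + $128.73 + $123.63 = $1,226.71
Net pay = $2,195.09 − $1,226.71 = $968.38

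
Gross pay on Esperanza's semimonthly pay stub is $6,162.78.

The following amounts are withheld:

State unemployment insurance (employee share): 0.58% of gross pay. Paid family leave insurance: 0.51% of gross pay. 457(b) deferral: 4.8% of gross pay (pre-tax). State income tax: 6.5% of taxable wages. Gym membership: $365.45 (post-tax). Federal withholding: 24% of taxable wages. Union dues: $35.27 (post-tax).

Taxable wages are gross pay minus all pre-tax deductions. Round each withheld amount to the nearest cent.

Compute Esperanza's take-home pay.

457(b) deferral: $6,162.78 × 0.048 = $295.81
Taxable wages = $6,162.78 − $295.81 = $5,866.97
State income tax: $5,866.97 × 0.065 = $381.35
Federal withholding: $5,866.97 × 0.24 = $1,408.07
State unemployment insurance (employee share): $6,162.78 × 0.0058 = $35.74
Paid family leave insurance: $6,162.78 × 0.0051 = $31.43
Gym membership: $365.45
Union dues: $35.27
Total deductions = $295.81 + $381.35 + $1,408.07 + $35.74 + $31.43 + $365.45 + $35.27 = $2,553.12
Net pay = $6,162.78 − $2,553.12 = $3,609.66

$3,609.66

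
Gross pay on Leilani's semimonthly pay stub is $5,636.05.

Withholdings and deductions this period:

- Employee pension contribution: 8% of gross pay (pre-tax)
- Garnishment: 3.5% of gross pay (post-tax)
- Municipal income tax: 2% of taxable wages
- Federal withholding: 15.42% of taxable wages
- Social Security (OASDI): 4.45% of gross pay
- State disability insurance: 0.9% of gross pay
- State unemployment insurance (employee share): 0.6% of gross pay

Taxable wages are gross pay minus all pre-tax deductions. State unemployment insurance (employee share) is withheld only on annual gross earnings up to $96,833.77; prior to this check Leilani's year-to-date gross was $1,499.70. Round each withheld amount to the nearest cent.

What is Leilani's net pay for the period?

Employee pension contribution: $5,636.05 × 0.08 = $450.88
Taxable wages = $5,636.05 − $450.88 = $5,185.17
Municipal income tax: $5,185.17 × 0.02 = $103.70
Federal withholding: $5,185.17 × 0.1542 = $799.55
State disability insurance: $5,636.05 × 0.009 = $50.72
Social Security (OASDI): $5,636.05 × 0.0445 = $250.80
State unemployment insurance (employee share): cap not yet reached, full $5,636.05 is subject → $5,636.05 × 0.006 = $33.82
Garnishment: $5,636.05 × 0.035 = $197.26
Total deductions = $450.88 + $103.70 + $799.55 + $50.72 + $250.80 + $33.82 + $197.26 = $1,886.73
Net pay = $5,636.05 − $1,886.73 = $3,749.32

$3,749.32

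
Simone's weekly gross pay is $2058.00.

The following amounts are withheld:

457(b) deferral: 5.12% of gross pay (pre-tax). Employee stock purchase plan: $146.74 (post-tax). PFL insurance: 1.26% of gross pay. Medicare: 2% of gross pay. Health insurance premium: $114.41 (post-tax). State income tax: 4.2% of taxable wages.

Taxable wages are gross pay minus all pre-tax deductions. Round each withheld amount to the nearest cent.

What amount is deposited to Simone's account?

457(b) deferral: $2058.00 × 0.0512 = $105.37
Taxable wages = $2058.00 − $105.37 = $1952.63
State income tax: $1952.63 × 0.042 = $82.01
Medicare: $2058.00 × 0.02 = $41.16
PFL insurance: $2058.00 × 0.0126 = $25.93
Employee stock purchase plan: $146.74
Health insurance premium: $114.41
Total deductions = $105.37 + $82.01 + $41.16 + $25.93 + $146.74 + $114.41 = $515.62
Net pay = $2058.00 − $515.62 = $1542.38

$1542.38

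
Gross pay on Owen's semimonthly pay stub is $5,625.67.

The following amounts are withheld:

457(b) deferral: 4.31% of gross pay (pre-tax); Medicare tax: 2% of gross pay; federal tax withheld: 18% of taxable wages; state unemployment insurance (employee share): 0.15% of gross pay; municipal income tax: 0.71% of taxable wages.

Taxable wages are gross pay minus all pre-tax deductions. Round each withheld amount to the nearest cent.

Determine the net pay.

457(b) deferral: $5,625.67 × 0.0431 = $242.47
Taxable wages = $5,625.67 − $242.47 = $5,383.20
Municipal income tax: $5,383.20 × 0.0071 = $38.22
Federal tax withheld: $5,383.20 × 0.18 = $968.98
State unemployment insurance (employee share): $5,625.67 × 0.0015 = $8.44
Medicare tax: $5,625.67 × 0.02 = $112.51
Total deductions = $242.47 + $38.22 + $968.98 + $8.44 + $112.51 = $1,370.62
Net pay = $5,625.67 − $1,370.62 = $4,255.05

$4,255.05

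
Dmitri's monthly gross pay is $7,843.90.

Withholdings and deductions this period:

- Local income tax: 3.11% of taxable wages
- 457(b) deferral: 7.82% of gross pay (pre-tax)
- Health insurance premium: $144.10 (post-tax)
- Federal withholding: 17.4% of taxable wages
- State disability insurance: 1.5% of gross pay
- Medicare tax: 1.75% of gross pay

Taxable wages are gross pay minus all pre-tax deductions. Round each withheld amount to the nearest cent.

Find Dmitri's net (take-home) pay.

$5,348.50

457(b) deferral: $7,843.90 × 0.0782 = $613.39
Taxable wages = $7,843.90 − $613.39 = $7,230.51
Federal withholding: $7,230.51 × 0.174 = $1,258.11
Local income tax: $7,230.51 × 0.0311 = $224.87
State disability insurance: $7,843.90 × 0.015 = $117.66
Medicare tax: $7,843.90 × 0.0175 = $137.27
Health insurance premium: $144.10
Total deductions = $613.39 + $1,258.11 + $224.87 + $117.66 + $137.27 + $144.10 = $2,495.40
Net pay = $7,843.90 − $2,495.40 = $5,348.50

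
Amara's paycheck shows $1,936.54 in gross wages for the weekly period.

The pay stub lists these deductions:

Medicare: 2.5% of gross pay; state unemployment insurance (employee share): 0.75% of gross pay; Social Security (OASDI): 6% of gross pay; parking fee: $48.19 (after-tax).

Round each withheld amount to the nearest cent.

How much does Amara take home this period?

$1,709.23

State unemployment insurance (employee share): $1,936.54 × 0.0075 = $14.52
Medicare: $1,936.54 × 0.025 = $48.41
Social Security (OASDI): $1,936.54 × 0.06 = $116.19
Parking fee: $48.19
Total deductions = $14.52 + $48.41 + $116.19 + $48.19 = $227.31
Net pay = $1,936.54 − $227.31 = $1,709.23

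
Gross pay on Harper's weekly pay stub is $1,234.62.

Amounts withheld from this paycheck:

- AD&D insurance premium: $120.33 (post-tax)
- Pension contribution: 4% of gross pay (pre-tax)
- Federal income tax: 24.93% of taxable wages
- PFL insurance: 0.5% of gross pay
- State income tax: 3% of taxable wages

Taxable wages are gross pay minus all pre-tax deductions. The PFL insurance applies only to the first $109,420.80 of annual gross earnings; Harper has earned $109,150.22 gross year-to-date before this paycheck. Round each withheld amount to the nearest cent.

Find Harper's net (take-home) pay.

Pension contribution: $1,234.62 × 0.04 = $49.38
Taxable wages = $1,234.62 − $49.38 = $1,185.24
State income tax: $1,185.24 × 0.03 = $35.56
Federal income tax: $1,185.24 × 0.2493 = $295.48
PFL insurance: only $109,420.80 − $109,150.22 = $270.58 of this check is subject → $270.58 × 0.005 = $1.35
AD&D insurance premium: $120.33
Total deductions = $49.38 + $35.56 + $295.48 + $1.35 + $120.33 = $502.10
Net pay = $1,234.62 − $502.10 = $732.52

$732.52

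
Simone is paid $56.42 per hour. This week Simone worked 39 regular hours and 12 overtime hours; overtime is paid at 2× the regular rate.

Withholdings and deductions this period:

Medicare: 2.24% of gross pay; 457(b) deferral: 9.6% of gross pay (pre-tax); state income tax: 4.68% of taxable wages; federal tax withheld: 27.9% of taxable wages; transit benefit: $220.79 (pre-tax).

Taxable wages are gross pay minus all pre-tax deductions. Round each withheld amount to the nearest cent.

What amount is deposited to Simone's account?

$1,937.88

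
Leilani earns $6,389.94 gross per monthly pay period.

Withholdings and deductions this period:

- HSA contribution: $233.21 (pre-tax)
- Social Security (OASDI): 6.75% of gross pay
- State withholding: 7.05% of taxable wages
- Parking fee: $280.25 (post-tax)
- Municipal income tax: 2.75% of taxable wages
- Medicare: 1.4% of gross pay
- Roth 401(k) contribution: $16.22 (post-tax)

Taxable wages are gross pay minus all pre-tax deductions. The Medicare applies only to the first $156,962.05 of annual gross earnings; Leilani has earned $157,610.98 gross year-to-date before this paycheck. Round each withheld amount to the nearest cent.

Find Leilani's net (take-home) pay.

HSA contribution: $233.21
Taxable wages = $6,389.94 − $233.21 = $6,156.73
State withholding: $6,156.73 × 0.0705 = $434.05
Municipal income tax: $6,156.73 × 0.0275 = $169.31
Medicare: annual cap $156,962.05 already reached (YTD $157,610.98), so $0.00
Social Security (OASDI): $6,389.94 × 0.0675 = $431.32
Roth 401(k) contribution: $16.22
Parking fee: $280.25
Total deductions = $233.21 + $434.05 + $169.31 + $0.00 + $431.32 + $16.22 + $280.25 = $1,564.36
Net pay = $6,389.94 − $1,564.36 = $4,825.58

$4,825.58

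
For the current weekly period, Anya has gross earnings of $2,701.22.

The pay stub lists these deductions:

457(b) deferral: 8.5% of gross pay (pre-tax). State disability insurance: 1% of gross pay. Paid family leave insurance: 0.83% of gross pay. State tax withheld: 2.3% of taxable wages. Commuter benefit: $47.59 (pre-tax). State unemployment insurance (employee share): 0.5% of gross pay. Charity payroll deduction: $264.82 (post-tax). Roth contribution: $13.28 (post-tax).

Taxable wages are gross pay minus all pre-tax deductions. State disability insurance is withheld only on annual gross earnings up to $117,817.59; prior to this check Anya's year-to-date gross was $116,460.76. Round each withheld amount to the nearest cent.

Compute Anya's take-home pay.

$2,040.68

457(b) deferral: $2,701.22 × 0.085 = $229.60
Commuter benefit: $47.59
Pre-tax total = $229.60 + $47.59 = $277.19
Taxable wages = $2,701.22 − $277.19 = $2,424.03
State tax withheld: $2,424.03 × 0.023 = $55.75
State disability insurance: only $117,817.59 − $116,460.76 = $1,356.83 of this check is subject → $1,356.83 × 0.01 = $13.57
Paid family leave insurance: $2,701.22 × 0.0083 = $22.42
State unemployment insurance (employee share): $2,701.22 × 0.005 = $13.51
Roth contribution: $13.28
Charity payroll deduction: $264.82
Total deductions = $229.60 + $47.59 + $55.75 + $13.57 + $22.42 + $13.51 + $13.28 + $264.82 = $660.54
Net pay = $2,701.22 − $660.54 = $2,040.68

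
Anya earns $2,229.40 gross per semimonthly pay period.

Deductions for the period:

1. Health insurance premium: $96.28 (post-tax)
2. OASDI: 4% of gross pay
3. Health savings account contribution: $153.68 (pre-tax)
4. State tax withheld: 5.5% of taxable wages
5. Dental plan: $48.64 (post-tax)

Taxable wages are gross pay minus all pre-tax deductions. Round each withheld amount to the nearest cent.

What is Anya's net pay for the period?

$1,727.46

Health savings account contribution: $153.68
Taxable wages = $2,229.40 − $153.68 = $2,075.72
State tax withheld: $2,075.72 × 0.055 = $114.16
OASDI: $2,229.40 × 0.04 = $89.18
Dental plan: $48.64
Health insurance premium: $96.28
Total deductions = $153.68 + $114.16 + $89.18 + $48.64 + $96.28 = $501.94
Net pay = $2,229.40 − $501.94 = $1,727.46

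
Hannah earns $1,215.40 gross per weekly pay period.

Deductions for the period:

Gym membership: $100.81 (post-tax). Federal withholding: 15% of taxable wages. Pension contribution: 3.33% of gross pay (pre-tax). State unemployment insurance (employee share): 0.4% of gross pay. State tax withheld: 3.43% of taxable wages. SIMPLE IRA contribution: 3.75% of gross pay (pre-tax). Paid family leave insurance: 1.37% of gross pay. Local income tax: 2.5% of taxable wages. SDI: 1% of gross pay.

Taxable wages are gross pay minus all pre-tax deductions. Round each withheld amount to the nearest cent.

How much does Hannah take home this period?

$758.51

SIMPLE IRA contribution: $1,215.40 × 0.0375 = $45.58
Pension contribution: $1,215.40 × 0.0333 = $40.47
Pre-tax total = $45.58 + $40.47 = $86.05
Taxable wages = $1,215.40 − $86.05 = $1,129.35
Local income tax: $1,129.35 × 0.025 = $28.23
State tax withheld: $1,129.35 × 0.0343 = $38.74
Federal withholding: $1,129.35 × 0.15 = $169.40
State unemployment insurance (employee share): $1,215.40 × 0.004 = $4.86
SDI: $1,215.40 × 0.01 = $12.15
Paid family leave insurance: $1,215.40 × 0.0137 = $16.65
Gym membership: $100.81
Total deductions = $45.58 + $40.47 + $28.23 + $38.74 + $169.40 + $4.86 + $12.15 + $16.65 + $100.81 = $456.89
Net pay = $1,215.40 − $456.89 = $758.51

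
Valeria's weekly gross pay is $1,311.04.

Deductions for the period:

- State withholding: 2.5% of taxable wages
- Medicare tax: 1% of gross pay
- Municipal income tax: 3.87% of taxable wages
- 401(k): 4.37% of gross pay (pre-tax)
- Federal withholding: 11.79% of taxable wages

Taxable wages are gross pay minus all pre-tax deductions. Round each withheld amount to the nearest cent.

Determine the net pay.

$1,012.96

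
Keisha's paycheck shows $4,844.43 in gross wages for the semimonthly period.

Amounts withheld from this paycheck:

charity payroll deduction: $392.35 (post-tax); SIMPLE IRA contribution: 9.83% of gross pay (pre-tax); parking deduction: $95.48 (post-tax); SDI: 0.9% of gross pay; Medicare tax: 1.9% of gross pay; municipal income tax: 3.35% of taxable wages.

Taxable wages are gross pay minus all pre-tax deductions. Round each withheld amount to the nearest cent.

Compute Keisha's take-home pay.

SIMPLE IRA contribution: $4,844.43 × 0.0983 = $476.21
Taxable wages = $4,844.43 − $476.21 = $4,368.22
Municipal income tax: $4,368.22 × 0.0335 = $146.34
SDI: $4,844.43 × 0.009 = $43.60
Medicare tax: $4,844.43 × 0.019 = $92.04
Charity payroll deduction: $392.35
Parking deduction: $95.48
Total deductions = $476.21 + $146.34 + $43.60 + $92.04 + $392.35 + $95.48 = $1,246.02
Net pay = $4,844.43 − $1,246.02 = $3,598.41

$3,598.41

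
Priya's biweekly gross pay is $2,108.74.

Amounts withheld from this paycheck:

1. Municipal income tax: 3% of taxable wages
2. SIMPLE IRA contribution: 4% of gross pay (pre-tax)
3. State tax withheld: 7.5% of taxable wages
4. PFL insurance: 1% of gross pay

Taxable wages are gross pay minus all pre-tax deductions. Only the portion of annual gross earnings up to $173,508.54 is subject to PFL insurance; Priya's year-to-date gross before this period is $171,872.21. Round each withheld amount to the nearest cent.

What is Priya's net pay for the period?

SIMPLE IRA contribution: $2,108.74 × 0.04 = $84.35
Taxable wages = $2,108.74 − $84.35 = $2,024.39
Municipal income tax: $2,024.39 × 0.03 = $60.73
State tax withheld: $2,024.39 × 0.075 = $151.83
PFL insurance: only $173,508.54 − $171,872.21 = $1,636.33 of this check is subject → $1,636.33 × 0.01 = $16.36
Total deductions = $84.35 + $60.73 + $151.83 + $16.36 = $313.27
Net pay = $2,108.74 − $313.27 = $1,795.47

$1,795.47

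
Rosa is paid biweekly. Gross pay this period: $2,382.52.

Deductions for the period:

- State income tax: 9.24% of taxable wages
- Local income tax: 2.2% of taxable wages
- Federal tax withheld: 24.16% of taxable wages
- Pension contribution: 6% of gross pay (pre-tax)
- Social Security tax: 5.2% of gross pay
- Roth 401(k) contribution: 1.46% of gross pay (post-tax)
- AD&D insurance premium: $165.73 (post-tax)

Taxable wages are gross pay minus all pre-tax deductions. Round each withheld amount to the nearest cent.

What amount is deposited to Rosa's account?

Pension contribution: $2,382.52 × 0.06 = $142.95
Taxable wages = $2,382.52 − $142.95 = $2,239.57
Local income tax: $2,239.57 × 0.022 = $49.27
State income tax: $2,239.57 × 0.0924 = $206.94
Federal tax withheld: $2,239.57 × 0.2416 = $541.08
Social Security tax: $2,382.52 × 0.052 = $123.89
AD&D insurance premium: $165.73
Roth 401(k) contribution: $2,382.52 × 0.0146 = $34.78
Total deductions = $142.95 + $49.27 + $206.94 + $541.08 + $123.89 + $165.73 + $34.78 = $1,264.64
Net pay = $2,382.52 − $1,264.64 = $1,117.88

$1,117.88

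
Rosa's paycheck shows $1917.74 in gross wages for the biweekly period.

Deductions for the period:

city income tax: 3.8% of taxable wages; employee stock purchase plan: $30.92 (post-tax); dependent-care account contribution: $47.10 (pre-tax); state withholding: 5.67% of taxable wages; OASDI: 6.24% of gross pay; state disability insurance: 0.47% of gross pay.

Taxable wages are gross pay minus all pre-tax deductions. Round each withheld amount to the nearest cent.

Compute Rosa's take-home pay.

Dependent-care account contribution: $47.10
Taxable wages = $1917.74 − $47.10 = $1870.64
City income tax: $1870.64 × 0.038 = $71.08
State withholding: $1870.64 × 0.0567 = $106.07
OASDI: $1917.74 × 0.0624 = $119.67
State disability insurance: $1917.74 × 0.0047 = $9.01
Employee stock purchase plan: $30.92
Total deductions = $47.10 + $71.08 + $106.07 + $119.67 + $9.01 + $30.92 = $383.85
Net pay = $1917.74 − $383.85 = $1533.89

$1533.89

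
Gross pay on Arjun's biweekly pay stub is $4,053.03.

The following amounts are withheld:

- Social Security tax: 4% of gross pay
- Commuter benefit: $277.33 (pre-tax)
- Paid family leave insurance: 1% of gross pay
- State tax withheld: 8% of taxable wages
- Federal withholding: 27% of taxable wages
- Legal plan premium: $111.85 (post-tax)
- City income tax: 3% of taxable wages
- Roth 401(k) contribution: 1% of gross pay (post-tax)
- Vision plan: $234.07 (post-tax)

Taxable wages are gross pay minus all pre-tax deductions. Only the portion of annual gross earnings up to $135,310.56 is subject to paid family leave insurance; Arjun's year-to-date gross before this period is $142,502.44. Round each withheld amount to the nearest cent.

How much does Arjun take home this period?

$1,792.36

Commuter benefit: $277.33
Taxable wages = $4,053.03 − $277.33 = $3,775.70
State tax withheld: $3,775.70 × 0.08 = $302.06
City income tax: $3,775.70 × 0.03 = $113.27
Federal withholding: $3,775.70 × 0.27 = $1,019.44
Social Security tax: $4,053.03 × 0.04 = $162.12
Paid family leave insurance: annual cap $135,310.56 already reached (YTD $142,502.44), so $0.00
Vision plan: $234.07
Legal plan premium: $111.85
Roth 401(k) contribution: $4,053.03 × 0.01 = $40.53
Total deductions = $277.33 + $302.06 + $113.27 + $1,019.44 + $162.12 + $0.00 + $234.07 + $111.85 + $40.53 = $2,260.67
Net pay = $4,053.03 − $2,260.67 = $1,792.36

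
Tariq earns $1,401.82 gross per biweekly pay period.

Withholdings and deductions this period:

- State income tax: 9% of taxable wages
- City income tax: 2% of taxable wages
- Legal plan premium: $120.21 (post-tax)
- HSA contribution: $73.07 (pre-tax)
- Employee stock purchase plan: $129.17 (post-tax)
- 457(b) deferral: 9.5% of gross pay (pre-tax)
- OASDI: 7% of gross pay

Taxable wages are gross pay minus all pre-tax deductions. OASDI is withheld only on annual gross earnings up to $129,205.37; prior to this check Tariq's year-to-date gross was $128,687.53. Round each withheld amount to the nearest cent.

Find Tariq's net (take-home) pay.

$778.44

HSA contribution: $73.07
457(b) deferral: $1,401.82 × 0.095 = $133.17
Pre-tax total = $73.07 + $133.17 = $206.24
Taxable wages = $1,401.82 − $206.24 = $1,195.58
State income tax: $1,195.58 × 0.09 = $107.60
City income tax: $1,195.58 × 0.02 = $23.91
OASDI: only $129,205.37 − $128,687.53 = $517.84 of this check is subject → $517.84 × 0.07 = $36.25
Employee stock purchase plan: $129.17
Legal plan premium: $120.21
Total deductions = $73.07 + $133.17 + $107.60 + $23.91 + $36.25 + $129.17 + $120.21 = $623.38
Net pay = $1,401.82 − $623.38 = $778.44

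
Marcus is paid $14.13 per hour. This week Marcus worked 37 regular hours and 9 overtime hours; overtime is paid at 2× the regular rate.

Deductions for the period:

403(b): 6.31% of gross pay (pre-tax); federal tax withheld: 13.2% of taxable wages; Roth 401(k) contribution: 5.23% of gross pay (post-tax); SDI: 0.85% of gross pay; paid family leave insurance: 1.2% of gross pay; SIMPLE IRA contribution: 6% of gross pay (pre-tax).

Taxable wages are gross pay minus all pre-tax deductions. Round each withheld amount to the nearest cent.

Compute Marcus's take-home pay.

$534.94

Regular pay: 37 × $14.13 = $522.81
Overtime pay: 9 × $14.13 × 2 = $254.34
Gross pay = $522.81 + $254.34 = $777.15
SIMPLE IRA contribution: $777.15 × 0.06 = $46.63
403(b): $777.15 × 0.0631 = $49.04
Pre-tax total = $46.63 + $49.04 = $95.67
Taxable wages = $777.15 − $95.67 = $681.48
Federal tax withheld: $681.48 × 0.132 = $89.96
SDI: $777.15 × 0.0085 = $6.61
Paid family leave insurance: $777.15 × 0.012 = $9.33
Roth 401(k) contribution: $777.15 × 0.0523 = $40.64
Total deductions = $46.63 + $49.04 + $89.96 + $6.61 + $9.33 + $40.64 = $242.21
Net pay = $777.15 − $242.21 = $534.94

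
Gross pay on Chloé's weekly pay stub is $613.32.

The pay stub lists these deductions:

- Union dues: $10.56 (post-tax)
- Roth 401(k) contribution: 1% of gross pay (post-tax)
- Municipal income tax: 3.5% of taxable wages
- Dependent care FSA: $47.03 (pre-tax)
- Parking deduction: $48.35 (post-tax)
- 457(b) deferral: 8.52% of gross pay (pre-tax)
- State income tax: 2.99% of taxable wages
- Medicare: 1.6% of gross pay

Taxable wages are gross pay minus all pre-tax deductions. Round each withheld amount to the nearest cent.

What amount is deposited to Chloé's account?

$405.83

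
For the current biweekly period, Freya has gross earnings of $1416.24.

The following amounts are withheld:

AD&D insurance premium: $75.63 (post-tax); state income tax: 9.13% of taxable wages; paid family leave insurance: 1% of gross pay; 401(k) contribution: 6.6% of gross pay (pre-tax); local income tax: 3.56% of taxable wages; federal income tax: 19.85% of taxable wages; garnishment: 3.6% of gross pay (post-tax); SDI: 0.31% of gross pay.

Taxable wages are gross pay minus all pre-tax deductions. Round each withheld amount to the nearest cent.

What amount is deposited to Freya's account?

401(k) contribution: $1416.24 × 0.066 = $93.47
Taxable wages = $1416.24 − $93.47 = $1322.77
State income tax: $1322.77 × 0.0913 = $120.77
Local income tax: $1322.77 × 0.0356 = $47.09
Federal income tax: $1322.77 × 0.1985 = $262.57
SDI: $1416.24 × 0.0031 = $4.39
Paid family leave insurance: $1416.24 × 0.01 = $14.16
AD&D insurance premium: $75.63
Garnishment: $1416.24 × 0.036 = $50.98
Total deductions = $93.47 + $120.77 + $47.09 + $262.57 + $4.39 + $14.16 + $75.63 + $50.98 = $669.06
Net pay = $1416.24 − $669.06 = $747.18

$747.18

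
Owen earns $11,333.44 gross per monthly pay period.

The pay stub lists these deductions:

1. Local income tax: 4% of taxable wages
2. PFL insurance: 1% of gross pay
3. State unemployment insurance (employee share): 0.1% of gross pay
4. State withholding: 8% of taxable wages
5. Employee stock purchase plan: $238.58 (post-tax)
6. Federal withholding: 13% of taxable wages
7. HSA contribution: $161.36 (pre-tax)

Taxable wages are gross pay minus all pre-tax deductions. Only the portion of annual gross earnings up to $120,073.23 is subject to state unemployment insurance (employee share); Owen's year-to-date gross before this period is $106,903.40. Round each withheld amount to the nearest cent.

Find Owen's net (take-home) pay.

$8,015.82

HSA contribution: $161.36
Taxable wages = $11,333.44 − $161.36 = $11,172.08
Federal withholding: $11,172.08 × 0.13 = $1,452.37
State withholding: $11,172.08 × 0.08 = $893.77
Local income tax: $11,172.08 × 0.04 = $446.88
PFL insurance: $11,333.44 × 0.01 = $113.33
State unemployment insurance (employee share): cap not yet reached, full $11,333.44 is subject → $11,333.44 × 0.001 = $11.33
Employee stock purchase plan: $238.58
Total deductions = $161.36 + $1,452.37 + $893.77 + $446.88 + $113.33 + $11.33 + $238.58 = $3,317.62
Net pay = $11,333.44 − $3,317.62 = $8,015.82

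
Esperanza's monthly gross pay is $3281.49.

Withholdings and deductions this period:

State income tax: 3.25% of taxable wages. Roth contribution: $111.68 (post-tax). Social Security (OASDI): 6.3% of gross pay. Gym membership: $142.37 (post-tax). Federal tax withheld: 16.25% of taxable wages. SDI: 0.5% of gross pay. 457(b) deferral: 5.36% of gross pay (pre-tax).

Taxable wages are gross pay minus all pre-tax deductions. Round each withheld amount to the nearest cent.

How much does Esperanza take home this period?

$2022.82

457(b) deferral: $3281.49 × 0.0536 = $175.89
Taxable wages = $3281.49 − $175.89 = $3105.60
Federal tax withheld: $3105.60 × 0.1625 = $504.66
State income tax: $3105.60 × 0.0325 = $100.93
SDI: $3281.49 × 0.005 = $16.41
Social Security (OASDI): $3281.49 × 0.063 = $206.73
Roth contribution: $111.68
Gym membership: $142.37
Total deductions = $175.89 + $504.66 + $100.93 + $16.41 + $206.73 + $111.68 + $142.37 = $1258.67
Net pay = $3281.49 − $1258.67 = $2022.82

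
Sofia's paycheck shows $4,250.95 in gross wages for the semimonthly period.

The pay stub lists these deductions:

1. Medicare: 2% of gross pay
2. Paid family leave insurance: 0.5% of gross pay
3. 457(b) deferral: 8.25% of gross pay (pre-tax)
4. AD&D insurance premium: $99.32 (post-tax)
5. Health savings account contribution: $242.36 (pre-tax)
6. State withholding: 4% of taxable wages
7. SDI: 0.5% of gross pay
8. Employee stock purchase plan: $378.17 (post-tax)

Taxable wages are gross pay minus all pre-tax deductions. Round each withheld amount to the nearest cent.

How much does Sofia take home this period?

$2,906.56

457(b) deferral: $4,250.95 × 0.0825 = $350.70
Health savings account contribution: $242.36
Pre-tax total = $350.70 + $242.36 = $593.06
Taxable wages = $4,250.95 − $593.06 = $3,657.89
State withholding: $3,657.89 × 0.04 = $146.32
Medicare: $4,250.95 × 0.02 = $85.02
SDI: $4,250.95 × 0.005 = $21.25
Paid family leave insurance: $4,250.95 × 0.005 = $21.25
Employee stock purchase plan: $378.17
AD&D insurance premium: $99.32
Total deductions = $350.70 + $242.36 + $146.32 + $85.02 + $21.25 + $21.25 + $378.17 + $99.32 = $1,344.39
Net pay = $4,250.95 − $1,344.39 = $2,906.56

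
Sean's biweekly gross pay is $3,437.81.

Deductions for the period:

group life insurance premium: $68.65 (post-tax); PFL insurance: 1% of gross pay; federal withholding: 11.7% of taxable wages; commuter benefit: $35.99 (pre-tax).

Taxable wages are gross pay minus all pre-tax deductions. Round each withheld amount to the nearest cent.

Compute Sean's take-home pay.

$2,900.78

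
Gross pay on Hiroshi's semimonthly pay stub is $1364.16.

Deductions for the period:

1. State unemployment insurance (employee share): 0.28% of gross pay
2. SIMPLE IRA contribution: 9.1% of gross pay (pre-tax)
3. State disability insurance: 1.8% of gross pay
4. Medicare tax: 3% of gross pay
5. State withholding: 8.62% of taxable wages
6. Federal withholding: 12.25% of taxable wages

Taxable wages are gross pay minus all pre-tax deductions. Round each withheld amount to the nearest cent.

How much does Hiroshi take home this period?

$911.94

SIMPLE IRA contribution: $1364.16 × 0.091 = $124.14
Taxable wages = $1364.16 − $124.14 = $1240.02
State withholding: $1240.02 × 0.0862 = $106.89
Federal withholding: $1240.02 × 0.1225 = $151.90
State disability insurance: $1364.16 × 0.018 = $24.55
Medicare tax: $1364.16 × 0.03 = $40.92
State unemployment insurance (employee share): $1364.16 × 0.0028 = $3.82
Total deductions = $124.14 + $106.89 + $151.90 + $24.55 + $40.92 + $3.82 = $452.22
Net pay = $1364.16 − $452.22 = $911.94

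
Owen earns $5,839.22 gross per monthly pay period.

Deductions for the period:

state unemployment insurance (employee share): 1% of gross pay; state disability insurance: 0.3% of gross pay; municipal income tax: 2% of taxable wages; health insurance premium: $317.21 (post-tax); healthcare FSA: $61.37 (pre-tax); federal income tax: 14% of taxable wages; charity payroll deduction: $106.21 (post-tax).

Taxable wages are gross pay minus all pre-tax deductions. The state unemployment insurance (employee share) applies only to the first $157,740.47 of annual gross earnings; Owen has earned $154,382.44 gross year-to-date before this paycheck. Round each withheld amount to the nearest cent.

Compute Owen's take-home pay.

$4,378.87

Healthcare FSA: $61.37
Taxable wages = $5,839.22 − $61.37 = $5,777.85
Municipal income tax: $5,777.85 × 0.02 = $115.56
Federal income tax: $5,777.85 × 0.14 = $808.90
State unemployment insurance (employee share): only $157,740.47 − $154,382.44 = $3,358.03 of this check is subject → $3,358.03 × 0.01 = $33.58
State disability insurance: $5,839.22 × 0.003 = $17.52
Charity payroll deduction: $106.21
Health insurance premium: $317.21
Total deductions = $61.37 + $115.56 + $808.90 + $33.58 + $17.52 + $106.21 + $317.21 = $1,460.35
Net pay = $5,839.22 − $1,460.35 = $4,378.87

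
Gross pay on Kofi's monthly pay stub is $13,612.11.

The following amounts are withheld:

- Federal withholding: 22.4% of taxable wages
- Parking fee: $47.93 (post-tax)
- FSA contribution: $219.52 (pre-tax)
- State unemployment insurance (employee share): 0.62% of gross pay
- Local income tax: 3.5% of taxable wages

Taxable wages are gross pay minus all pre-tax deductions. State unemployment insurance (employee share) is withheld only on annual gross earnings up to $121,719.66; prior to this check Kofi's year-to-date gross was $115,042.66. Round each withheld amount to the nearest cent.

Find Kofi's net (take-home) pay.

$9,834.58

FSA contribution: $219.52
Taxable wages = $13,612.11 − $219.52 = $13,392.59
Local income tax: $13,392.59 × 0.035 = $468.74
Federal withholding: $13,392.59 × 0.224 = $2,999.94
State unemployment insurance (employee share): only $121,719.66 − $115,042.66 = $6,677.00 of this check is subject → $6,677.00 × 0.0062 = $41.40
Parking fee: $47.93
Total deductions = $219.52 + $468.74 + $2,999.94 + $41.40 + $47.93 = $3,777.53
Net pay = $13,612.11 − $3,777.53 = $9,834.58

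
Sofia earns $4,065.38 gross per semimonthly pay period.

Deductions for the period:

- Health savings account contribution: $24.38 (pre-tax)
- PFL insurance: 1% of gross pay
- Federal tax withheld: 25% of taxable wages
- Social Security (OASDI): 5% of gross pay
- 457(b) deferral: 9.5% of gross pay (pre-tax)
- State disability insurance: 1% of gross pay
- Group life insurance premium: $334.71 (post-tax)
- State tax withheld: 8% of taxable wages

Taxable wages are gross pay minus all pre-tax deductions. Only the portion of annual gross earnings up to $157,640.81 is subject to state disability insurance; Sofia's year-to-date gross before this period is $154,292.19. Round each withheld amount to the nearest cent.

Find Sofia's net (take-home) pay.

$1,836.59

Health savings account contribution: $24.38
457(b) deferral: $4,065.38 × 0.095 = $386.21
Pre-tax total = $24.38 + $386.21 = $410.59
Taxable wages = $4,065.38 − $410.59 = $3,654.79
Federal tax withheld: $3,654.79 × 0.25 = $913.70
State tax withheld: $3,654.79 × 0.08 = $292.38
PFL insurance: $4,065.38 × 0.01 = $40.65
Social Security (OASDI): $4,065.38 × 0.05 = $203.27
State disability insurance: only $157,640.81 − $154,292.19 = $3,348.62 of this check is subject → $3,348.62 × 0.01 = $33.49
Group life insurance premium: $334.71
Total deductions = $24.38 + $386.21 + $913.70 + $292.38 + $40.65 + $203.27 + $33.49 + $334.71 = $2,228.79
Net pay = $4,065.38 − $2,228.79 = $1,836.59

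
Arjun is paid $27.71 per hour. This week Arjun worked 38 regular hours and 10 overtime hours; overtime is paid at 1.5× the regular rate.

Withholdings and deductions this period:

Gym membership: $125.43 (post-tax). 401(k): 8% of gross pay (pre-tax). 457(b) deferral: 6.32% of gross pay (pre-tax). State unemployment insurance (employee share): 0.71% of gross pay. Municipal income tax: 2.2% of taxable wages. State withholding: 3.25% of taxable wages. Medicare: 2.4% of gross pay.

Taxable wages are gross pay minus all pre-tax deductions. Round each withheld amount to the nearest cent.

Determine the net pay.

$1,018.63

Regular pay: 38 × $27.71 = $1,052.98
Overtime pay: 10 × $27.71 × 1.5 = $415.65
Gross pay = $1,052.98 + $415.65 = $1,468.63
401(k): $1,468.63 × 0.08 = $117.49
457(b) deferral: $1,468.63 × 0.0632 = $92.82
Pre-tax total = $117.49 + $92.82 = $210.31
Taxable wages = $1,468.63 − $210.31 = $1,258.32
Municipal income tax: $1,258.32 × 0.022 = $27.68
State withholding: $1,258.32 × 0.0325 = $40.90
Medicare: $1,468.63 × 0.024 = $35.25
State unemployment insurance (employee share): $1,468.63 × 0.0071 = $10.43
Gym membership: $125.43
Total deductions = $117.49 + $92.82 + $27.68 + $40.90 + $35.25 + $10.43 + $125.43 = $450.00
Net pay = $1,468.63 − $450.00 = $1,018.63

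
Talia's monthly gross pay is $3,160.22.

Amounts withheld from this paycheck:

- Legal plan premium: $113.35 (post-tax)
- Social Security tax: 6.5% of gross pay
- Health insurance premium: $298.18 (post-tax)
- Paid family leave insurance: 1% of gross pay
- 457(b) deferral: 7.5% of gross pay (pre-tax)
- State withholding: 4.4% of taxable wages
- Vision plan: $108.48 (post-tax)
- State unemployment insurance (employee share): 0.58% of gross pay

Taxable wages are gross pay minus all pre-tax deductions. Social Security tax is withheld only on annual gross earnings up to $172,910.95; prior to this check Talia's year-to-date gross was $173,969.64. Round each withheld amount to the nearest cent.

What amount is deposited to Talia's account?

$2,224.64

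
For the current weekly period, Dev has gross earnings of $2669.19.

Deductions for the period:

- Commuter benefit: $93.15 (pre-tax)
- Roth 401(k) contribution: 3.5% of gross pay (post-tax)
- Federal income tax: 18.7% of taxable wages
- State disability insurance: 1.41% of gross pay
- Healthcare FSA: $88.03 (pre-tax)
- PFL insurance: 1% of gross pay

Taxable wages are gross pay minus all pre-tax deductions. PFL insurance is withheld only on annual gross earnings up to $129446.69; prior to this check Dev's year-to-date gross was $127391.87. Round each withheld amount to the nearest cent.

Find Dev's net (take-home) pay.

$1871.14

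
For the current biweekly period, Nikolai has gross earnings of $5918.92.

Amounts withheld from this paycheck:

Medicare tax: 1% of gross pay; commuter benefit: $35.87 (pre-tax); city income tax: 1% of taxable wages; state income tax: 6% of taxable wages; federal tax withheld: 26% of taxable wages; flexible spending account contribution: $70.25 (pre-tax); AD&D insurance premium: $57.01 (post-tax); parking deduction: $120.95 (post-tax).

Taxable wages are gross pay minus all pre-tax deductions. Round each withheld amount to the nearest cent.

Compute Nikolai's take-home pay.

$3657.42

Commuter benefit: $35.87
Flexible spending account contribution: $70.25
Pre-tax total = $35.87 + $70.25 = $106.12
Taxable wages = $5918.92 − $106.12 = $5812.80
City income tax: $5812.80 × 0.01 = $58.13
State income tax: $5812.80 × 0.06 = $348.77
Federal tax withheld: $5812.80 × 0.26 = $1511.33
Medicare tax: $5918.92 × 0.01 = $59.19
Parking deduction: $120.95
AD&D insurance premium: $57.01
Total deductions = $35.87 + $70.25 + $58.13 + $348.77 + $1511.33 + $59.19 + $120.95 + $57.01 = $2261.50
Net pay = $5918.92 − $2261.50 = $3657.42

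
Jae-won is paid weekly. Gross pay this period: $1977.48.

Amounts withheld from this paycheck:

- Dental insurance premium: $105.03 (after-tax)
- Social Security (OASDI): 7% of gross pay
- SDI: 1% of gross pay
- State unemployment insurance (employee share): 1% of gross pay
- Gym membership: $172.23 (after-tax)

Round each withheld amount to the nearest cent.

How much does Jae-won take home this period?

Social Security (OASDI): $1977.48 × 0.07 = $138.42
SDI: $1977.48 × 0.01 = $19.77
State unemployment insurance (employee share): $1977.48 × 0.01 = $19.77
Dental insurance premium: $105.03
Gym membership: $172.23
Total deductions = $138.42 + $19.77 + $19.77 + $105.03 + $172.23 = $455.22
Net pay = $1977.48 − $455.22 = $1522.26

$1522.26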